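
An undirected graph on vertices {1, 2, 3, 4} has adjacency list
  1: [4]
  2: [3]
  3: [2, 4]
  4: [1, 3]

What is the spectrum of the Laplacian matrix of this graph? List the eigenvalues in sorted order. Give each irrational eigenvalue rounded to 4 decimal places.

[0, 0.5858, 2, 3.4142]

Reading degrees in the order [1, 2, 3, 4] gives [1, 1, 2, 2]; set D = diag(1, 1, 2, 2) and form L = D - A. L is symmetric positive semidefinite, so every eigenvalue is real and nonnegative. The single zero eigenvalue shows the graph is connected. By the matrix-tree theorem the graph has (1/4) * product of the nonzero eigenvalues = 1 spanning tree. The eigenvalues sum to 6, which equals trace(L) = 2|E|.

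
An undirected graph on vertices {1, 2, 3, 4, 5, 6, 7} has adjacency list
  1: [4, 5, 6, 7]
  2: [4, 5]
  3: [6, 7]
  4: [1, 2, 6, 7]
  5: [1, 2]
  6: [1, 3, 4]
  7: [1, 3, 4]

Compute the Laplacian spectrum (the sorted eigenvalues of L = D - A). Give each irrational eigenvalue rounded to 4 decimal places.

[0, 1, 2.5858, 2.5858, 3, 5.4142, 5.4142]

Reading degrees in the order [1, 2, 3, 4, 5, 6, 7] gives [4, 2, 2, 4, 2, 3, 3]; set D = diag(4, 2, 2, 4, 2, 3, 3) and form L = D - A. Since every row of L sums to 0, the all-ones vector is in the kernel and 0 is an eigenvalue. The single zero eigenvalue shows the graph is connected.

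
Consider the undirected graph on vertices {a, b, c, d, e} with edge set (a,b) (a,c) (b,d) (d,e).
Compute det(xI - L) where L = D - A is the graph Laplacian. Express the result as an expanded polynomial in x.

Each diagonal entry of L is the vertex degree and each off-diagonal entry is -1 where an edge is present, 0 otherwise; in the order [a, b, c, d, e] the diagonal is [2, 2, 1, 2, 1]. Computing det(xI - L) by cofactor expansion (or equivalently via sum-over-permutations) gives x^5 - 8x^4 + 21x^3 - 20x^2 + 5x. The coefficient of x^4 equals -trace(L) = -8, matching the sum of degrees.

x^5 - 8x^4 + 21x^3 - 20x^2 + 5x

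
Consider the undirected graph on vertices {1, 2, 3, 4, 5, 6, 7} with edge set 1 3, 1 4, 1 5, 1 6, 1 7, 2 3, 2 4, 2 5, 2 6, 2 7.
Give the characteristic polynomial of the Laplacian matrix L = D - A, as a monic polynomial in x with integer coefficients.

Each diagonal entry of L is the vertex degree and each off-diagonal entry is -1 where an edge is present, 0 otherwise; in the order [1, 2, 3, 4, 5, 6, 7] the diagonal is [5, 5, 2, 2, 2, 2, 2]. L has integer entries, so p(x) = det(xI - L) has integer coefficients. Expanding the determinant yields x^7 - 20x^6 + 155x^5 - 600x^4 + 1240x^3 - 1312x^2 + 560x. The constant term is 0 because L is singular (the all-ones vector lies in its kernel). By the matrix-tree theorem the graph has (1/7) * product of the nonzero eigenvalues = 80 spanning trees.

x^7 - 20x^6 + 155x^5 - 600x^4 + 1240x^3 - 1312x^2 + 560x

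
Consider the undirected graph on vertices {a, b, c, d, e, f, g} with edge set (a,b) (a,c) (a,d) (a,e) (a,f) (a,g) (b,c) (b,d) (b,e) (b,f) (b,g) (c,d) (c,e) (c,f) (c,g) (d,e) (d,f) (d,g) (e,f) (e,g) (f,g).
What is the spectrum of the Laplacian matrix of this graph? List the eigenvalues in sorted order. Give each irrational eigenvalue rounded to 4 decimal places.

[0, 7, 7, 7, 7, 7, 7]

Reading degrees in the order [a, b, c, d, e, f, g] gives [6, 6, 6, 6, 6, 6, 6]; set D = diag(6, 6, 6, 6, 6, 6, 6) and form L = D - A. Since every row of L sums to 0, the all-ones vector is in the kernel and 0 is an eigenvalue.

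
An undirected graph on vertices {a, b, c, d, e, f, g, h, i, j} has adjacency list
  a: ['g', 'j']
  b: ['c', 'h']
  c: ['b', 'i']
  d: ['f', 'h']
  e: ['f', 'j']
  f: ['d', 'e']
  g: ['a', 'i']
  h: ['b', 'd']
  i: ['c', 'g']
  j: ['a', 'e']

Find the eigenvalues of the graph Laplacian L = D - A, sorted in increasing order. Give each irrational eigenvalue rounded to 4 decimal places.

[0, 0.3820, 0.3820, 1.3820, 1.3820, 2.6180, 2.6180, 3.6180, 3.6180, 4]

With the vertex order [a, b, c, d, e, f, g, h, i, j], the degrees are [2, 2, 2, 2, 2, 2, 2, 2, 2, 2], giving D = diag(2, 2, 2, 2, 2, 2, 2, 2, 2, 2) and L = D - A. Since every row of L sums to 0, the all-ones vector is in the kernel and 0 is an eigenvalue. The single zero eigenvalue shows the graph is connected. The largest eigenvalue, 4, is at most the vertex count 10.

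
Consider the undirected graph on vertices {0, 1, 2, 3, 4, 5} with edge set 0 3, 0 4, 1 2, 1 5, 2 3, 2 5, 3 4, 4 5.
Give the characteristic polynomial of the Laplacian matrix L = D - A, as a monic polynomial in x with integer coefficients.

With the vertex order [0, 1, 2, 3, 4, 5], the degrees are [2, 2, 3, 3, 3, 3], giving D = diag(2, 2, 3, 3, 3, 3) and L = D - A. Computing det(xI - L) by cofactor expansion (or equivalently via sum-over-permutations) gives x^6 - 16x^5 + 98x^4 - 284x^3 + 381x^2 - 180x. Since p(0) = det(-L) = 0, x divides p(x). There is one zero in the spectrum, matching the 1 component.

x^6 - 16x^5 + 98x^4 - 284x^3 + 381x^2 - 180x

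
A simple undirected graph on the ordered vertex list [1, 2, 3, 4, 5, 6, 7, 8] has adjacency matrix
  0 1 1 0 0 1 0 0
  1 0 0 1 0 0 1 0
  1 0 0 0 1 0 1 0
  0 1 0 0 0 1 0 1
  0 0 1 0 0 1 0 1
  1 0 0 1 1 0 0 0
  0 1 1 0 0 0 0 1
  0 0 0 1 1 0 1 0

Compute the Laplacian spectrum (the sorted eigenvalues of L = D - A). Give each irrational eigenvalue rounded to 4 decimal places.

[0, 2, 2, 2, 4, 4, 4, 6]

Reading degrees in the order [1, 2, 3, 4, 5, 6, 7, 8] gives [3, 3, 3, 3, 3, 3, 3, 3]; set D = diag(3, 3, 3, 3, 3, 3, 3, 3) and form L = D - A. Since every row of L sums to 0, the all-ones vector is in the kernel and 0 is an eigenvalue.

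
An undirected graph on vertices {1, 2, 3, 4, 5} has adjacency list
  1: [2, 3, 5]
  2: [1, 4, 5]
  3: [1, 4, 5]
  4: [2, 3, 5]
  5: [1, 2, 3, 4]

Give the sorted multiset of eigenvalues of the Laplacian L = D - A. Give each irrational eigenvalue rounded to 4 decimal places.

With the vertex order [1, 2, 3, 4, 5], the degrees are [3, 3, 3, 3, 4], giving D = diag(3, 3, 3, 3, 4) and L = D - A. L is symmetric positive semidefinite, so every eigenvalue is real and nonnegative. The eigenvalues sum to 16, which equals trace(L) = 2|E|. By the matrix-tree theorem the graph has (1/5) * product of the nonzero eigenvalues = 45 spanning trees.

[0, 3, 3, 5, 5]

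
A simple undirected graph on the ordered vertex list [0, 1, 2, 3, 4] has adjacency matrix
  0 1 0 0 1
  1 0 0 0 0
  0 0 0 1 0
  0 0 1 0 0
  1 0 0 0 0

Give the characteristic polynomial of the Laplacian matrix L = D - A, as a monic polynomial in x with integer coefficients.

x^5 - 6x^4 + 11x^3 - 6x^2

With the vertex order [0, 1, 2, 3, 4], the degrees are [2, 1, 1, 1, 1], giving D = diag(2, 1, 1, 1, 1) and L = D - A. The eigenvalues of L are [0, 0, 1, 2, 3]; the characteristic polynomial is the product of (x - lambda_i), which multiplies out to x^5 - 6x^4 + 11x^3 - 6x^2. The coefficient of x^4 equals -trace(L) = -6, matching the sum of degrees. The eigenvalues sum to 6, which equals trace(L) = 2|E|.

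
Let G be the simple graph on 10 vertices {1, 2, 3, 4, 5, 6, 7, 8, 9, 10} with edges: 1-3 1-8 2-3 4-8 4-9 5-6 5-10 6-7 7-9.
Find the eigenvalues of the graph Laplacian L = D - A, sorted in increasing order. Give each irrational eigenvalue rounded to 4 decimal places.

With the vertex order [1, 2, 3, 4, 5, 6, 7, 8, 9, 10], the degrees are [2, 1, 2, 2, 2, 2, 2, 2, 2, 1], giving D = diag(2, 1, 2, 2, 2, 2, 2, 2, 2, 1) and L = D - A. The multiplicity of 0 as a Laplacian eigenvalue equals the number of connected components. The single zero eigenvalue shows the graph is connected.

[0, 0.0979, 0.3820, 0.8244, 1.3820, 2, 2.6180, 3.1756, 3.6180, 3.9021]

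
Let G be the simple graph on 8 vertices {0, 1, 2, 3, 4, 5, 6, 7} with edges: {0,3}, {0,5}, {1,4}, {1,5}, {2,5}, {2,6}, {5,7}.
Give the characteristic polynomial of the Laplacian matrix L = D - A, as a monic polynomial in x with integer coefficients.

x^8 - 14x^7 + 75x^6 - 198x^5 + 273x^4 - 192x^3 + 64x^2 - 8x

With the vertex order [0, 1, 2, 3, 4, 5, 6, 7], the degrees are [2, 2, 2, 1, 1, 4, 1, 1], giving D = diag(2, 2, 2, 1, 1, 4, 1, 1) and L = D - A. Computing det(xI - L) by cofactor expansion (or equivalently via sum-over-permutations) gives x^8 - 14x^7 + 75x^6 - 198x^5 + 273x^4 - 192x^3 + 64x^2 - 8x. The coefficient of x^7 equals -trace(L) = -14, matching the sum of degrees. The eigenvalues sum to 14, which equals trace(L) = 2|E|. By the matrix-tree theorem the graph has (1/8) * product of the nonzero eigenvalues = 1 spanning tree.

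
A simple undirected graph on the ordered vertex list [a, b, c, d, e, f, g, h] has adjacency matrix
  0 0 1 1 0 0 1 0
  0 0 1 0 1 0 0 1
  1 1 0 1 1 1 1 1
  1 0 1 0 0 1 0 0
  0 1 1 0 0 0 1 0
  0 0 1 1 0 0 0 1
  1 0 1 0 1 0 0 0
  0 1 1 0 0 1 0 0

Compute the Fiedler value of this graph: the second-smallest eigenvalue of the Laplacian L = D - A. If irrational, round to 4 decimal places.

1.7530

Reading degrees in the order [a, b, c, d, e, f, g, h] gives [3, 3, 7, 3, 3, 3, 3, 3]; set D = diag(3, 3, 7, 3, 3, 3, 3, 3) and form L = D - A. Computing the eigenvalues of L and sorting gives [0, 1.7530, 1.7530, 3.4450, 3.4450, 4.8019, 4.8019, 8]. The Fiedler value lambda_2 = 1.7530 is strictly positive, so the graph is connected.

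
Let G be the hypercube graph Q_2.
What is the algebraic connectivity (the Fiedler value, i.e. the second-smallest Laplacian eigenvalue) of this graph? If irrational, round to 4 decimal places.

2

The graph has 4 vertices and degree multiset [2, 2, 2, 2]; D is the diagonal matrix of degrees and L = D - A. The smallest Laplacian eigenvalue is always 0. The next one, lambda_2 = 2, measures how hard the graph is to disconnect: larger values mean better connectivity. The largest eigenvalue, 4, is at most the vertex count 4. There is one zero in the spectrum, matching the 1 component.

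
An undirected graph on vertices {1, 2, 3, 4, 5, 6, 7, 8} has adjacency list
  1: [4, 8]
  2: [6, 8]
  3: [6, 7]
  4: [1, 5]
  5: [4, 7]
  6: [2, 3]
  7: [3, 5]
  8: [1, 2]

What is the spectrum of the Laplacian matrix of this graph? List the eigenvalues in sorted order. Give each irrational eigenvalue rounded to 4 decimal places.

Each diagonal entry of L is the vertex degree and each off-diagonal entry is -1 where an edge is present, 0 otherwise; in the order [1, 2, 3, 4, 5, 6, 7, 8] the diagonal is [2, 2, 2, 2, 2, 2, 2, 2]. L is symmetric positive semidefinite, so every eigenvalue is real and nonnegative. By the matrix-tree theorem the graph has (1/8) * product of the nonzero eigenvalues = 8 spanning trees. The eigenvalues sum to 16, which equals trace(L) = 2|E|.

[0, 0.5858, 0.5858, 2, 2, 3.4142, 3.4142, 4]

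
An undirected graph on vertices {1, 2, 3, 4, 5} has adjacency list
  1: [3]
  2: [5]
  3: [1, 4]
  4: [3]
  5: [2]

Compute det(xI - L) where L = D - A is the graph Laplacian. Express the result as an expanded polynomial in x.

With the vertex order [1, 2, 3, 4, 5], the degrees are [1, 1, 2, 1, 1], giving D = diag(1, 1, 2, 1, 1) and L = D - A. Computing det(xI - L) by cofactor expansion (or equivalently via sum-over-permutations) gives x^5 - 6x^4 + 11x^3 - 6x^2. Since p(0) = det(-L) = 0, x divides p(x). There are 2 zeros in the spectrum, matching the 2 components. The eigenvalues sum to 6, which equals trace(L) = 2|E|.

x^5 - 6x^4 + 11x^3 - 6x^2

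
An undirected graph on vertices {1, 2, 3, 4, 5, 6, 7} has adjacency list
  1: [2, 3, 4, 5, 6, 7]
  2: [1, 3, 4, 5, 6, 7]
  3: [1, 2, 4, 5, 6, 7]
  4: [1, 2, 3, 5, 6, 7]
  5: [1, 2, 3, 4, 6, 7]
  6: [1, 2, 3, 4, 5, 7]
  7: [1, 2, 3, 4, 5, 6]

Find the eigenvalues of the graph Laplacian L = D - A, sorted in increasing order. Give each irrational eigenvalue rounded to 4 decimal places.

[0, 7, 7, 7, 7, 7, 7]

With the vertex order [1, 2, 3, 4, 5, 6, 7], the degrees are [6, 6, 6, 6, 6, 6, 6], giving D = diag(6, 6, 6, 6, 6, 6, 6) and L = D - A. Diagonalising L (or applying a numerical eigensolver to the 7x7 matrix) gives the spectrum above. The single zero eigenvalue shows the graph is connected. By the matrix-tree theorem the graph has (1/7) * product of the nonzero eigenvalues = 16807 spanning trees.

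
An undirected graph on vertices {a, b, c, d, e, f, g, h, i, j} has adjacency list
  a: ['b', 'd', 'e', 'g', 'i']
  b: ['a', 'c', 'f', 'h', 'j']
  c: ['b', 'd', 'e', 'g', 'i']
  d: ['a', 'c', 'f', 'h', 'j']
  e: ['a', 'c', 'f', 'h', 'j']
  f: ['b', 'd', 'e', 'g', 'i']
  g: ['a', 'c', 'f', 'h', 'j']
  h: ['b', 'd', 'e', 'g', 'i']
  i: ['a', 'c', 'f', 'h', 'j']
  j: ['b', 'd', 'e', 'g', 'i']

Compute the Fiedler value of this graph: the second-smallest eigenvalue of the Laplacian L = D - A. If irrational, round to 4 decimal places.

5

With the vertex order [a, b, c, d, e, f, g, h, i, j], the degrees are [5, 5, 5, 5, 5, 5, 5, 5, 5, 5], giving D = diag(5, 5, 5, 5, 5, 5, 5, 5, 5, 5) and L = D - A. Computing the eigenvalues of L and sorting gives [0, 5, 5, 5, 5, 5, 5, 5, 5, 10]. The Fiedler value lambda_2 = 5 is strictly positive, so the graph is connected. The eigenvalues sum to 50, which equals trace(L) = 2|E|.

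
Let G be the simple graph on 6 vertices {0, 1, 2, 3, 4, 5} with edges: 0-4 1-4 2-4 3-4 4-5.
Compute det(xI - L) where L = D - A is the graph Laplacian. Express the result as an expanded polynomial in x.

x^6 - 10x^5 + 30x^4 - 40x^3 + 25x^2 - 6x

Reading degrees in the order [0, 1, 2, 3, 4, 5] gives [1, 1, 1, 1, 5, 1]; set D = diag(1, 1, 1, 1, 5, 1) and form L = D - A. L has integer entries, so p(x) = det(xI - L) has integer coefficients. Expanding the determinant yields x^6 - 10x^5 + 30x^4 - 40x^3 + 25x^2 - 6x. Since p(0) = det(-L) = 0, x divides p(x). The eigenvalues sum to 10, which equals trace(L) = 2|E|. There is one zero in the spectrum, matching the 1 component.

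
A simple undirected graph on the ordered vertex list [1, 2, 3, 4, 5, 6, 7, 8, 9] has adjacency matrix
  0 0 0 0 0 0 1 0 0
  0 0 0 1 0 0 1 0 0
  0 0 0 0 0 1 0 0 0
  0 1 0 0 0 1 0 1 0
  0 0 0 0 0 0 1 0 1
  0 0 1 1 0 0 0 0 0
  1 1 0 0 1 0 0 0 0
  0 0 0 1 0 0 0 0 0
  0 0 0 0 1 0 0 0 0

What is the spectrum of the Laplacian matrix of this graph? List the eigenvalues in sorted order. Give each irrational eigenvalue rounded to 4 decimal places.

[0, 0.1729, 0.5587, 0.6617, 1.4331, 2.2091, 2.4851, 3.9563, 4.5231]

Each diagonal entry of L is the vertex degree and each off-diagonal entry is -1 where an edge is present, 0 otherwise; in the order [1, 2, 3, 4, 5, 6, 7, 8, 9] the diagonal is [1, 2, 1, 3, 2, 2, 3, 1, 1]. Diagonalising L (or applying a numerical eigensolver to the 9x9 matrix) gives the spectrum above.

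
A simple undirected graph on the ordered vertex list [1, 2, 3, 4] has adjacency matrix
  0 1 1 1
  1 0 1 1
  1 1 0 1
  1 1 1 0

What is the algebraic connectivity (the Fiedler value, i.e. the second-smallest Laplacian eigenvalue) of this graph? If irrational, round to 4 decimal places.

Reading degrees in the order [1, 2, 3, 4] gives [3, 3, 3, 3]; set D = diag(3, 3, 3, 3) and form L = D - A. The sorted Laplacian eigenvalues are [0, 4, 4, 4]; the algebraic connectivity is the second entry, 4. There is one zero in the spectrum, matching the 1 component. By the matrix-tree theorem the graph has (1/4) * product of the nonzero eigenvalues = 16 spanning trees.

4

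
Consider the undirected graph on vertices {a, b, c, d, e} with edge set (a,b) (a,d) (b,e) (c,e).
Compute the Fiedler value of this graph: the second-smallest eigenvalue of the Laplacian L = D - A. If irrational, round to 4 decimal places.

0.3820

With the vertex order [a, b, c, d, e], the degrees are [2, 2, 1, 1, 2], giving D = diag(2, 2, 1, 1, 2) and L = D - A. The smallest Laplacian eigenvalue is always 0. The next one, lambda_2 = 0.3820, measures how hard the graph is to disconnect: larger values mean better connectivity. The largest eigenvalue, 3.6180, is at most the vertex count 5. There is one zero in the spectrum, matching the 1 component.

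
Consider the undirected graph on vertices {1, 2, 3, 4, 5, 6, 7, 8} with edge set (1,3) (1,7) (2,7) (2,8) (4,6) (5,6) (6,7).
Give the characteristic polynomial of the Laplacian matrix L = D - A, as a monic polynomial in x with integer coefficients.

Each diagonal entry of L is the vertex degree and each off-diagonal entry is -1 where an edge is present, 0 otherwise; in the order [1, 2, 3, 4, 5, 6, 7, 8] the diagonal is [2, 2, 1, 1, 1, 3, 3, 1]. L has integer entries, so p(x) = det(xI - L) has integer coefficients. Expanding the determinant yields x^8 - 14x^7 + 76x^6 - 204x^5 + 286x^4 - 204x^3 + 67x^2 - 8x. The constant term is 0 because L is singular (the all-ones vector lies in its kernel). By the matrix-tree theorem the graph has (1/8) * product of the nonzero eigenvalues = 1 spanning tree.

x^8 - 14x^7 + 76x^6 - 204x^5 + 286x^4 - 204x^3 + 67x^2 - 8x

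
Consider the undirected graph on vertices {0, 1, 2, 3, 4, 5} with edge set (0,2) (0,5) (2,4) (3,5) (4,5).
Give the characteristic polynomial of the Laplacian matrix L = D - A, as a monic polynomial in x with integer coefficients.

Each diagonal entry of L is the vertex degree and each off-diagonal entry is -1 where an edge is present, 0 otherwise; in the order [0, 1, 2, 3, 4, 5] the diagonal is [2, 0, 2, 1, 2, 3]. L has integer entries, so p(x) = det(xI - L) has integer coefficients. Expanding the determinant yields x^6 - 10x^5 + 34x^4 - 46x^3 + 20x^2. Since p(0) = det(-L) = 0, x divides p(x). There are 2 zeros in the spectrum, matching the 2 components.

x^6 - 10x^5 + 34x^4 - 46x^3 + 20x^2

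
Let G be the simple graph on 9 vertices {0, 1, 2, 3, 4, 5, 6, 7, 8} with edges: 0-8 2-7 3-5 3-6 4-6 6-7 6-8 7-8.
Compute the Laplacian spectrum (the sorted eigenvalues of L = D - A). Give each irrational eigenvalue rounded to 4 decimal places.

With the vertex order [0, 1, 2, 3, 4, 5, 6, 7, 8], the degrees are [1, 0, 1, 2, 1, 1, 4, 3, 3], giving D = diag(1, 0, 1, 2, 1, 1, 4, 3, 3) and L = D - A. The multiplicity of 0 as a Laplacian eigenvalue equals the number of connected components. The 2 zero eigenvalues correspond to the 2 connected components. The eigenvalues sum to 16, which equals trace(L) = 2|E|.

[0, 0, 0.3820, 0.6972, 0.7639, 2, 2.6180, 4.3028, 5.2361]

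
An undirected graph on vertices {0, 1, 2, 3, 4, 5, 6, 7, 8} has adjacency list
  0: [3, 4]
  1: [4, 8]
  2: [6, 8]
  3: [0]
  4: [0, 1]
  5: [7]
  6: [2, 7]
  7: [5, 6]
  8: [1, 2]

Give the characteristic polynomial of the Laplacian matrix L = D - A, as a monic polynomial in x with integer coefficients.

x^9 - 16x^8 + 105x^7 - 364x^6 + 715x^5 - 792x^4 + 462x^3 - 120x^2 + 9x

Each diagonal entry of L is the vertex degree and each off-diagonal entry is -1 where an edge is present, 0 otherwise; in the order [0, 1, 2, 3, 4, 5, 6, 7, 8] the diagonal is [2, 2, 2, 1, 2, 1, 2, 2, 2]. Computing det(xI - L) by cofactor expansion (or equivalently via sum-over-permutations) gives x^9 - 16x^8 + 105x^7 - 364x^6 + 715x^5 - 792x^4 + 462x^3 - 120x^2 + 9x. The constant term is 0 because L is singular (the all-ones vector lies in its kernel). By the matrix-tree theorem the graph has (1/9) * product of the nonzero eigenvalues = 1 spanning tree.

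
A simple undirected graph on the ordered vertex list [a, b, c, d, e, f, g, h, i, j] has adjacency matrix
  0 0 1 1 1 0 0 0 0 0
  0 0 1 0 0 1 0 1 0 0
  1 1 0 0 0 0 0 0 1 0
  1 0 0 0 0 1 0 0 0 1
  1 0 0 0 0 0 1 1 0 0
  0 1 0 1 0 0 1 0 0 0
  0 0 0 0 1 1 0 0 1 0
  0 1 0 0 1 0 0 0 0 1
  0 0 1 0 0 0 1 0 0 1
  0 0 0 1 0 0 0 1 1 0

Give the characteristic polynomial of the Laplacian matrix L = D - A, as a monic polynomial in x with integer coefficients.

Reading degrees in the order [a, b, c, d, e, f, g, h, i, j] gives [3, 3, 3, 3, 3, 3, 3, 3, 3, 3]; set D = diag(3, 3, 3, 3, 3, 3, 3, 3, 3, 3) and form L = D - A. L has integer entries, so p(x) = det(xI - L) has integer coefficients. Expanding the determinant yields x^10 - 30x^9 + 390x^8 - 2880x^7 + 13305x^6 - 39882x^5 + 77640x^4 - 94800x^3 + 66000x^2 - 20000x. The constant term is 0 because L is singular (the all-ones vector lies in its kernel). The largest eigenvalue, 5, is at most the vertex count 10. The eigenvalues sum to 30, which equals trace(L) = 2|E|.

x^10 - 30x^9 + 390x^8 - 2880x^7 + 13305x^6 - 39882x^5 + 77640x^4 - 94800x^3 + 66000x^2 - 20000x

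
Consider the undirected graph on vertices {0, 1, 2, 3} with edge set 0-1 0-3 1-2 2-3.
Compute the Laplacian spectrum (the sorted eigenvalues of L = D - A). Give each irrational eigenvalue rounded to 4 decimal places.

[0, 2, 2, 4]

With the vertex order [0, 1, 2, 3], the degrees are [2, 2, 2, 2], giving D = diag(2, 2, 2, 2) and L = D - A. Since every row of L sums to 0, the all-ones vector is in the kernel and 0 is an eigenvalue. The eigenvalues sum to 8, which equals trace(L) = 2|E|.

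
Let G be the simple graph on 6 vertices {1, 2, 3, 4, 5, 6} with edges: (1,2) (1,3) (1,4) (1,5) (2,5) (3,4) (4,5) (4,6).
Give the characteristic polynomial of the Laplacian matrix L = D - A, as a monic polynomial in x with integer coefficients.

Each diagonal entry of L is the vertex degree and each off-diagonal entry is -1 where an edge is present, 0 otherwise; in the order [1, 2, 3, 4, 5, 6] the diagonal is [4, 2, 2, 4, 3, 1]. Computing det(xI - L) by cofactor expansion (or equivalently via sum-over-permutations) gives x^6 - 16x^5 + 95x^4 - 256x^3 + 305x^2 - 126x. The constant term is 0 because L is singular (the all-ones vector lies in its kernel). The eigenvalues sum to 16, which equals trace(L) = 2|E|.

x^6 - 16x^5 + 95x^4 - 256x^3 + 305x^2 - 126x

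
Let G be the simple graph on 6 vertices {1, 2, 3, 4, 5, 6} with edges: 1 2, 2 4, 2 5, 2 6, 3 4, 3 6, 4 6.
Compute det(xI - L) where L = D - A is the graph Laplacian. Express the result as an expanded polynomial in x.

Each diagonal entry of L is the vertex degree and each off-diagonal entry is -1 where an edge is present, 0 otherwise; in the order [1, 2, 3, 4, 5, 6] the diagonal is [1, 4, 2, 3, 1, 3]. L has integer entries, so p(x) = det(xI - L) has integer coefficients. Expanding the determinant yields x^6 - 14x^5 + 71x^4 - 158x^3 + 148x^2 - 48x. The coefficient of x^5 equals -trace(L) = -14, matching the sum of degrees. There is one zero in the spectrum, matching the 1 component.

x^6 - 14x^5 + 71x^4 - 158x^3 + 148x^2 - 48x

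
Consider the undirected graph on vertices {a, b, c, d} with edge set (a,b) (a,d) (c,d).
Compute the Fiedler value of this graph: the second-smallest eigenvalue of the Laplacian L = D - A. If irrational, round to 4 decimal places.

Reading degrees in the order [a, b, c, d] gives [2, 1, 1, 2]; set D = diag(2, 1, 1, 2) and form L = D - A. The sorted Laplacian eigenvalues are [0, 0.5858, 2, 3.4142]; the algebraic connectivity is the second entry, 0.5858.

0.5858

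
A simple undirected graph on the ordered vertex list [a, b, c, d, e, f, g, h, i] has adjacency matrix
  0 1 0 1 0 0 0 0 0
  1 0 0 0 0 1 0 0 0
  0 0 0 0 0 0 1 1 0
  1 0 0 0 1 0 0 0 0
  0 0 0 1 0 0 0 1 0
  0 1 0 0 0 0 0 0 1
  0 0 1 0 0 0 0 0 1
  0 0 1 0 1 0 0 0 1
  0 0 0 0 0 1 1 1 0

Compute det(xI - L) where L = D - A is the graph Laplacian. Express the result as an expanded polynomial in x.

Each diagonal entry of L is the vertex degree and each off-diagonal entry is -1 where an edge is present, 0 otherwise; in the order [a, b, c, d, e, f, g, h, i] the diagonal is [2, 2, 2, 2, 2, 2, 2, 3, 3]. L has integer entries, so p(x) = det(xI - L) has integer coefficients. Expanding the determinant yields x^9 - 20x^8 + 167x^7 - 756x^6 + 2013x^5 - 3192x^4 + 2898x^3 - 1350x^2 + 243x. The constant term is 0 because L is singular (the all-ones vector lies in its kernel).

x^9 - 20x^8 + 167x^7 - 756x^6 + 2013x^5 - 3192x^4 + 2898x^3 - 1350x^2 + 243x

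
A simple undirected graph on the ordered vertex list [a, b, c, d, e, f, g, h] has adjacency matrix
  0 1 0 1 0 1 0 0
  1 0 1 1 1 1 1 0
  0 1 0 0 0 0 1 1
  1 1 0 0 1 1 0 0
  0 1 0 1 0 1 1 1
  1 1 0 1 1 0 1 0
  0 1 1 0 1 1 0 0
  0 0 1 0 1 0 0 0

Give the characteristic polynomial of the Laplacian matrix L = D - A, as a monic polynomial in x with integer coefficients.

x^8 - 32x^7 + 426x^6 - 3046x^5 + 12571x^4 - 29754x^3 + 37065x^2 - 18488x

With the vertex order [a, b, c, d, e, f, g, h], the degrees are [3, 6, 3, 4, 5, 5, 4, 2], giving D = diag(3, 6, 3, 4, 5, 5, 4, 2) and L = D - A. L has integer entries, so p(x) = det(xI - L) has integer coefficients. Expanding the determinant yields x^8 - 32x^7 + 426x^6 - 3046x^5 + 12571x^4 - 29754x^3 + 37065x^2 - 18488x. The coefficient of x^7 equals -trace(L) = -32, matching the sum of degrees. The eigenvalues sum to 32, which equals trace(L) = 2|E|. By the matrix-tree theorem the graph has (1/8) * product of the nonzero eigenvalues = 2311 spanning trees.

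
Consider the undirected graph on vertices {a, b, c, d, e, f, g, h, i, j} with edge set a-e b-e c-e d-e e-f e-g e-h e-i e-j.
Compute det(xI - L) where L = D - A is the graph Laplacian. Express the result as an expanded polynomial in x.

Reading degrees in the order [a, b, c, d, e, f, g, h, i, j] gives [1, 1, 1, 1, 9, 1, 1, 1, 1, 1]; set D = diag(1, 1, 1, 1, 9, 1, 1, 1, 1, 1) and form L = D - A. The eigenvalues of L are [0, 1, 1, 1, 1, 1, 1, 1, 1, 10]; the characteristic polynomial is the product of (x - lambda_i), which multiplies out to x^10 - 18x^9 + 108x^8 - 336x^7 + 630x^6 - 756x^5 + 588x^4 - 288x^3 + 81x^2 - 10x. The constant term is 0 because L is singular (the all-ones vector lies in its kernel). The eigenvalues sum to 18, which equals trace(L) = 2|E|. By the matrix-tree theorem the graph has (1/10) * product of the nonzero eigenvalues = 1 spanning tree.

x^10 - 18x^9 + 108x^8 - 336x^7 + 630x^6 - 756x^5 + 588x^4 - 288x^3 + 81x^2 - 10x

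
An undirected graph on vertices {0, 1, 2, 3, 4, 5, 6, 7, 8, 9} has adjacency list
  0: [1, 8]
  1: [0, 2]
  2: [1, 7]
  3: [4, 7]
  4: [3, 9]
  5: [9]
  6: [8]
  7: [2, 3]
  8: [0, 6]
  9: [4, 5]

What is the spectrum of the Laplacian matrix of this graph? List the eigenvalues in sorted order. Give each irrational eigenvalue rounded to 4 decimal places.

Reading degrees in the order [0, 1, 2, 3, 4, 5, 6, 7, 8, 9] gives [2, 2, 2, 2, 2, 1, 1, 2, 2, 2]; set D = diag(2, 2, 2, 2, 2, 1, 1, 2, 2, 2) and form L = D - A. The multiplicity of 0 as a Laplacian eigenvalue equals the number of connected components. There is one zero in the spectrum, matching the 1 component.

[0, 0.0979, 0.3820, 0.8244, 1.3820, 2, 2.6180, 3.1756, 3.6180, 3.9021]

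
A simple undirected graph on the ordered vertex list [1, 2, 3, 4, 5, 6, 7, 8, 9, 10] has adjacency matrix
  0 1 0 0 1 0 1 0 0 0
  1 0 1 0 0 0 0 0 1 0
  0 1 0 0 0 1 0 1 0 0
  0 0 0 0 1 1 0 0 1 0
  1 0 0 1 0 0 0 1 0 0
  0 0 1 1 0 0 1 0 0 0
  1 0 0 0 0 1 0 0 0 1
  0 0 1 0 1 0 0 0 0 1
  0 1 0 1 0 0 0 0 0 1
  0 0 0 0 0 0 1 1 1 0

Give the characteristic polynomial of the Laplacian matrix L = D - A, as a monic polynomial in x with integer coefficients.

x^10 - 30x^9 + 390x^8 - 2880x^7 + 13305x^6 - 39882x^5 + 77640x^4 - 94800x^3 + 66000x^2 - 20000x

Reading degrees in the order [1, 2, 3, 4, 5, 6, 7, 8, 9, 10] gives [3, 3, 3, 3, 3, 3, 3, 3, 3, 3]; set D = diag(3, 3, 3, 3, 3, 3, 3, 3, 3, 3) and form L = D - A. Computing det(xI - L) by cofactor expansion (or equivalently via sum-over-permutations) gives x^10 - 30x^9 + 390x^8 - 2880x^7 + 13305x^6 - 39882x^5 + 77640x^4 - 94800x^3 + 66000x^2 - 20000x. The coefficient of x^9 equals -trace(L) = -30, matching the sum of degrees. The largest eigenvalue, 5, is at most the vertex count 10.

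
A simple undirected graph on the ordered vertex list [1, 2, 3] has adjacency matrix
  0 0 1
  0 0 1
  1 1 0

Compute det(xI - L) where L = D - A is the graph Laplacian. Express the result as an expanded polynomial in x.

x^3 - 4x^2 + 3x

With the vertex order [1, 2, 3], the degrees are [1, 1, 2], giving D = diag(1, 1, 2) and L = D - A. L has integer entries, so p(x) = det(xI - L) has integer coefficients. Expanding the determinant yields x^3 - 4x^2 + 3x. The coefficient of x^2 equals -trace(L) = -4, matching the sum of degrees. By the matrix-tree theorem the graph has (1/3) * product of the nonzero eigenvalues = 1 spanning tree.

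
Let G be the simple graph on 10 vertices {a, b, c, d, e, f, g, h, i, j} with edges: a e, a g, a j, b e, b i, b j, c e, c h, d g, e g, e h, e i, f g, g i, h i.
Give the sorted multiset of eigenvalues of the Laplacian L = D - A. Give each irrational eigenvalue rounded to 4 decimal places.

Reading degrees in the order [a, b, c, d, e, f, g, h, i, j] gives [3, 3, 2, 1, 6, 1, 5, 3, 4, 2]; set D = diag(3, 3, 2, 1, 6, 1, 5, 3, 4, 2) and form L = D - A. Since every row of L sums to 0, the all-ones vector is in the kernel and 0 is an eigenvalue. The single zero eigenvalue shows the graph is connected. The largest eigenvalue, 7.2131, is at most the vertex count 10. By the matrix-tree theorem the graph has (1/10) * product of the nonzero eigenvalues = 423 spanning trees.

[0, 0.6795, 1, 1.1357, 2.4515, 2.8392, 3.6303, 4.8505, 6.2002, 7.2131]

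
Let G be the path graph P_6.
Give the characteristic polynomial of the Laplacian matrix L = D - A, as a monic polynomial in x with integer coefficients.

x^6 - 10x^5 + 36x^4 - 56x^3 + 35x^2 - 6x

The graph has 6 vertices and degree multiset [2, 2, 2, 2, 1, 1]; D is the diagonal matrix of degrees and L = D - A. Computing det(xI - L) by cofactor expansion (or equivalently via sum-over-permutations) gives x^6 - 10x^5 + 36x^4 - 56x^3 + 35x^2 - 6x. The constant term is 0 because L is singular (the all-ones vector lies in its kernel).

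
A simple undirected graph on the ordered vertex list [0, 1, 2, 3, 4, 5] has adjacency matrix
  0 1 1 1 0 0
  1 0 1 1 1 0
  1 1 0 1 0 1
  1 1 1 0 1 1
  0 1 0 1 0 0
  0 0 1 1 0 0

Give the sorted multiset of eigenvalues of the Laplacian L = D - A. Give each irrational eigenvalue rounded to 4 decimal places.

[0, 1.6972, 2.3820, 4.6180, 5.3028, 6]

With the vertex order [0, 1, 2, 3, 4, 5], the degrees are [3, 4, 4, 5, 2, 2], giving D = diag(3, 4, 4, 5, 2, 2) and L = D - A. Diagonalising L (or applying a numerical eigensolver to the 6x6 matrix) gives the spectrum above. The single zero eigenvalue shows the graph is connected. By the matrix-tree theorem the graph has (1/6) * product of the nonzero eigenvalues = 99 spanning trees. The eigenvalues sum to 20, which equals trace(L) = 2|E|.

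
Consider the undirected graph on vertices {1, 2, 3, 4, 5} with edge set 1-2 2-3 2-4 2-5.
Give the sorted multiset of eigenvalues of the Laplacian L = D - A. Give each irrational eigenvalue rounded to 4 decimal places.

Each diagonal entry of L is the vertex degree and each off-diagonal entry is -1 where an edge is present, 0 otherwise; in the order [1, 2, 3, 4, 5] the diagonal is [1, 4, 1, 1, 1]. L is symmetric positive semidefinite, so every eigenvalue is real and nonnegative. The single zero eigenvalue shows the graph is connected. The eigenvalues sum to 8, which equals trace(L) = 2|E|. The largest eigenvalue, 5, is at most the vertex count 5.

[0, 1, 1, 1, 5]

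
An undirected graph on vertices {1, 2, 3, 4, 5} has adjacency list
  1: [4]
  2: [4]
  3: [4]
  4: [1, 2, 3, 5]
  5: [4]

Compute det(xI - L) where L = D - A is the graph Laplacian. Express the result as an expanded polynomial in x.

Each diagonal entry of L is the vertex degree and each off-diagonal entry is -1 where an edge is present, 0 otherwise; in the order [1, 2, 3, 4, 5] the diagonal is [1, 1, 1, 4, 1]. Computing det(xI - L) by cofactor expansion (or equivalently via sum-over-permutations) gives x^5 - 8x^4 + 18x^3 - 16x^2 + 5x. The constant term is 0 because L is singular (the all-ones vector lies in its kernel). There is one zero in the spectrum, matching the 1 component.

x^5 - 8x^4 + 18x^3 - 16x^2 + 5x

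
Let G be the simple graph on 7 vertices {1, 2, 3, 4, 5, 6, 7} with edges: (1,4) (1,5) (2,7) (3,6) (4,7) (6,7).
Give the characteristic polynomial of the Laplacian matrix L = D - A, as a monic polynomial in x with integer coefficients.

x^7 - 12x^6 + 54x^5 - 114x^4 + 115x^3 - 50x^2 + 7x

With the vertex order [1, 2, 3, 4, 5, 6, 7], the degrees are [2, 1, 1, 2, 1, 2, 3], giving D = diag(2, 1, 1, 2, 1, 2, 3) and L = D - A. Computing det(xI - L) by cofactor expansion (or equivalently via sum-over-permutations) gives x^7 - 12x^6 + 54x^5 - 114x^4 + 115x^3 - 50x^2 + 7x. Since p(0) = det(-L) = 0, x divides p(x). There is one zero in the spectrum, matching the 1 component.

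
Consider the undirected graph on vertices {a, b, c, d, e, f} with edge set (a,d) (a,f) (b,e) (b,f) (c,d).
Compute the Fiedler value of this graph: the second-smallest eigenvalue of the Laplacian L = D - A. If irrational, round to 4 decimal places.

With the vertex order [a, b, c, d, e, f], the degrees are [2, 2, 1, 2, 1, 2], giving D = diag(2, 2, 1, 2, 1, 2) and L = D - A. The smallest Laplacian eigenvalue is always 0. The next one, lambda_2 = 0.2679, measures how hard the graph is to disconnect: larger values mean better connectivity. The eigenvalues sum to 10, which equals trace(L) = 2|E|.

0.2679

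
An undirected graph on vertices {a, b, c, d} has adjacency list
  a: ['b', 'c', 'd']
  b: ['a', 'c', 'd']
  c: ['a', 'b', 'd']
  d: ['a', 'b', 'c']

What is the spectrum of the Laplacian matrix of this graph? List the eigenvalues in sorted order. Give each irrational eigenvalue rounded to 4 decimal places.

Reading degrees in the order [a, b, c, d] gives [3, 3, 3, 3]; set D = diag(3, 3, 3, 3) and form L = D - A. Diagonalising L (or applying a numerical eigensolver to the 4x4 matrix) gives the spectrum above. The single zero eigenvalue shows the graph is connected. By the matrix-tree theorem the graph has (1/4) * product of the nonzero eigenvalues = 16 spanning trees.

[0, 4, 4, 4]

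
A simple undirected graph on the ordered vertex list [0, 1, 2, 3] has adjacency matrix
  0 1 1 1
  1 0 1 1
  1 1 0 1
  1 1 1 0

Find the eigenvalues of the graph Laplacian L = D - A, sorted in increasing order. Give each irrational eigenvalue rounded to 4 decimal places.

[0, 4, 4, 4]

With the vertex order [0, 1, 2, 3], the degrees are [3, 3, 3, 3], giving D = diag(3, 3, 3, 3) and L = D - A. L is symmetric positive semidefinite, so every eigenvalue is real and nonnegative. The single zero eigenvalue shows the graph is connected. There is one zero in the spectrum, matching the 1 component.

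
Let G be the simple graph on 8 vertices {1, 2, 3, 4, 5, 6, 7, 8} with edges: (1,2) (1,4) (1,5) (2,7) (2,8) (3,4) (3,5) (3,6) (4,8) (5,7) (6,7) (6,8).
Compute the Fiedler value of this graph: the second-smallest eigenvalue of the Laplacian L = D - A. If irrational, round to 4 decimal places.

2

Each diagonal entry of L is the vertex degree and each off-diagonal entry is -1 where an edge is present, 0 otherwise; in the order [1, 2, 3, 4, 5, 6, 7, 8] the diagonal is [3, 3, 3, 3, 3, 3, 3, 3]. Computing the eigenvalues of L and sorting gives [0, 2, 2, 2, 4, 4, 4, 6]. The Fiedler value lambda_2 = 2 is strictly positive, so the graph is connected.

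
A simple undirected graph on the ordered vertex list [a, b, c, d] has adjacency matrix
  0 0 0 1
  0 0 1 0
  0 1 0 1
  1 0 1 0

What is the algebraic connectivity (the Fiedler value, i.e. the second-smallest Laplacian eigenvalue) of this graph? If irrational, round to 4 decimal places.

Each diagonal entry of L is the vertex degree and each off-diagonal entry is -1 where an edge is present, 0 otherwise; in the order [a, b, c, d] the diagonal is [1, 1, 2, 2]. The smallest Laplacian eigenvalue is always 0. The next one, lambda_2 = 0.5858, measures how hard the graph is to disconnect: larger values mean better connectivity. The eigenvalues sum to 6, which equals trace(L) = 2|E|.

0.5858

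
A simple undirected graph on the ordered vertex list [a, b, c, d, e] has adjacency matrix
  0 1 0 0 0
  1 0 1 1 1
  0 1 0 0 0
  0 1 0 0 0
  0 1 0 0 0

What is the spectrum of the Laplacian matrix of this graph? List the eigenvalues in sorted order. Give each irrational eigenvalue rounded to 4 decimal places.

[0, 1, 1, 1, 5]

Each diagonal entry of L is the vertex degree and each off-diagonal entry is -1 where an edge is present, 0 otherwise; in the order [a, b, c, d, e] the diagonal is [1, 4, 1, 1, 1]. L is symmetric positive semidefinite, so every eigenvalue is real and nonnegative. By the matrix-tree theorem the graph has (1/5) * product of the nonzero eigenvalues = 1 spanning tree.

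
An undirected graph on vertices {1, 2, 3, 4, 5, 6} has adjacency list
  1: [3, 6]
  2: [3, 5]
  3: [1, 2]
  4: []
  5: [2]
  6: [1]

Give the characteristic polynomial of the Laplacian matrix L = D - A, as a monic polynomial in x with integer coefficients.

x^6 - 8x^5 + 21x^4 - 20x^3 + 5x^2

Reading degrees in the order [1, 2, 3, 4, 5, 6] gives [2, 2, 2, 0, 1, 1]; set D = diag(2, 2, 2, 0, 1, 1) and form L = D - A. L has integer entries, so p(x) = det(xI - L) has integer coefficients. Expanding the determinant yields x^6 - 8x^5 + 21x^4 - 20x^3 + 5x^2. Since p(0) = det(-L) = 0, x divides p(x). The largest eigenvalue, 3.6180, is at most the vertex count 6.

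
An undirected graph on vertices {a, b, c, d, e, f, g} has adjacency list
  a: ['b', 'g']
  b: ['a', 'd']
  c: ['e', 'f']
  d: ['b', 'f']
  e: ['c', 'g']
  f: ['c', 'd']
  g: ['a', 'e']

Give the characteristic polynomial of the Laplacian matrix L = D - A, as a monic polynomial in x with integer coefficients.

Reading degrees in the order [a, b, c, d, e, f, g] gives [2, 2, 2, 2, 2, 2, 2]; set D = diag(2, 2, 2, 2, 2, 2, 2) and form L = D - A. Computing det(xI - L) by cofactor expansion (or equivalently via sum-over-permutations) gives x^7 - 14x^6 + 77x^5 - 210x^4 + 294x^3 - 196x^2 + 49x. The constant term is 0 because L is singular (the all-ones vector lies in its kernel). By the matrix-tree theorem the graph has (1/7) * product of the nonzero eigenvalues = 7 spanning trees. There is one zero in the spectrum, matching the 1 component.

x^7 - 14x^6 + 77x^5 - 210x^4 + 294x^3 - 196x^2 + 49x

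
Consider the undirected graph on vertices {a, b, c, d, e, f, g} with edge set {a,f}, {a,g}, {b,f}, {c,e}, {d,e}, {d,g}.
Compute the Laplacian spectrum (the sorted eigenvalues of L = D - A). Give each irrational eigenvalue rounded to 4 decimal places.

Reading degrees in the order [a, b, c, d, e, f, g] gives [2, 1, 1, 2, 2, 2, 2]; set D = diag(2, 1, 1, 2, 2, 2, 2) and form L = D - A. Diagonalising L (or applying a numerical eigensolver to the 7x7 matrix) gives the spectrum above. The eigenvalues sum to 12, which equals trace(L) = 2|E|.

[0, 0.1981, 0.7530, 1.5550, 2.4450, 3.2470, 3.8019]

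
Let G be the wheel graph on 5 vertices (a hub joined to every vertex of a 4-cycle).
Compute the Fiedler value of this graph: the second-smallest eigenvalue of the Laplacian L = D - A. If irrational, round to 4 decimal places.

3

The graph has 5 vertices and degree multiset [4, 3, 3, 3, 3]; D is the diagonal matrix of degrees and L = D - A. Computing the eigenvalues of L and sorting gives [0, 3, 3, 5, 5]. The Fiedler value lambda_2 = 3 is strictly positive, so the graph is connected. The eigenvalues sum to 16, which equals trace(L) = 2|E|.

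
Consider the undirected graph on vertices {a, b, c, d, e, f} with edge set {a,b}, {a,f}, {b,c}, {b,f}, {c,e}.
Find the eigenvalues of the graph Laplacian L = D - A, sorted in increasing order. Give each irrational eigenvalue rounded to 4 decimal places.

[0, 0, 0.5188, 2.3111, 3, 4.1701]

Reading degrees in the order [a, b, c, d, e, f] gives [2, 3, 2, 0, 1, 2]; set D = diag(2, 3, 2, 0, 1, 2) and form L = D - A. L is symmetric positive semidefinite, so every eigenvalue is real and nonnegative. The 2 zero eigenvalues correspond to the 2 connected components. The largest eigenvalue, 4.1701, is at most the vertex count 6. The eigenvalues sum to 10, which equals trace(L) = 2|E|.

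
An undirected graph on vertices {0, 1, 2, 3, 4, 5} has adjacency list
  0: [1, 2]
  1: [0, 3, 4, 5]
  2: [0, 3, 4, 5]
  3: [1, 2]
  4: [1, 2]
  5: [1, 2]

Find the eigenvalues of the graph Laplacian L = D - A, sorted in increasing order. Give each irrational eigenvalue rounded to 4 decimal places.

With the vertex order [0, 1, 2, 3, 4, 5], the degrees are [2, 4, 4, 2, 2, 2], giving D = diag(2, 4, 4, 2, 2, 2) and L = D - A. The multiplicity of 0 as a Laplacian eigenvalue equals the number of connected components. The single zero eigenvalue shows the graph is connected. By the matrix-tree theorem the graph has (1/6) * product of the nonzero eigenvalues = 32 spanning trees. The eigenvalues sum to 16, which equals trace(L) = 2|E|.

[0, 2, 2, 2, 4, 6]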